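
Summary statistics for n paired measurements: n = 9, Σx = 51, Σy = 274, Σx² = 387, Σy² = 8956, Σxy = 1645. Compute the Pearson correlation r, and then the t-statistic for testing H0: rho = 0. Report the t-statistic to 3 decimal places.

1.075

S_xy = nΣxy − ΣxΣy = 9·1645 − 51·274 = 14805 − 13974 = 831
S_xx = nΣx² − (Σx)² = 9·387 − 51² = 3483 − 2601 = 882
S_yy = nΣy² − (Σy)² = 9·8956 − 274² = 80604 − 75076 = 5528
r = S_xy / √(S_xx·S_yy) = 831 / √(882·5528) = 831 / √4875696 = 831 / 2208.0978 = 0.3763
t = r·√(n−2)/√(1−r²) = 0.3763·√7 / √(1−0.141602) = 0.995596 / 0.926498 = 1.075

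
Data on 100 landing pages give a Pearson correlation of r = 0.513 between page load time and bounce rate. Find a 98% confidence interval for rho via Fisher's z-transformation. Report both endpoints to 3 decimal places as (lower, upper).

(0.319, 0.666)

Fisher z: z_r = atanh(r) = ½·ln((1+0.513)/(1−0.513)) = 0.566793
SE(z) = 1/√(n−3) = 1/√97 = 0.101535
98% ⇒ z* = 2.326; margin = 2.326·0.101535 = 0.236170
CI on z-scale: (0.330623, 0.802963)
Back-transform: tanh(0.330623) = 0.319080, tanh(0.802963) = 0.665690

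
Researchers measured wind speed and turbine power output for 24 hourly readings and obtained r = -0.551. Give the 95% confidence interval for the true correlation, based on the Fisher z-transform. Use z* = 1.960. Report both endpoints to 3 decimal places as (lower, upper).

(-0.781, -0.190)

Fisher z: z_r = atanh(r) = ½·ln((1+(-0.551))/(1−(-0.551))) = -0.619816
SE(z) = 1/√(n−3) = 1/√21 = 0.218218
95% ⇒ z* = 1.960; margin = 1.960·0.218218 = 0.427707
CI on z-scale: (-1.047523, -0.192109)
Back-transform: tanh(-1.047523) = -0.780841, tanh(-0.192109) = -0.189780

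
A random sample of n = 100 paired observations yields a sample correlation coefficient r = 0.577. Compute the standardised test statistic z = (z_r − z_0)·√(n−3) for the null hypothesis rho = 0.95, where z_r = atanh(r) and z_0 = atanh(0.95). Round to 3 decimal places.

-11.561

z_r = atanh(0.577) = 0.657954,  z_0 = atanh(0.95) = 1.831781
SE = 1/√(n−3) = 1/√97 = 0.101535
z = (z_r − z_0)/SE = (0.657954 − 1.831781) / 0.101535 = -1.173827 / 0.101535 = -11.561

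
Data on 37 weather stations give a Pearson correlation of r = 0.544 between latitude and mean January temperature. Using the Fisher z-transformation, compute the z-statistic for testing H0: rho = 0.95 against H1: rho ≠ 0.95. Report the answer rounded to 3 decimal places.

Fisher z: atanh(0.544) = 0.609819, atanh(0.95) = 1.831781
z = (z_r − z_0)·√(n−3) = (0.609819 − 1.831781)·√34 = -1.221962 · 5.830952 = -7.125

-7.125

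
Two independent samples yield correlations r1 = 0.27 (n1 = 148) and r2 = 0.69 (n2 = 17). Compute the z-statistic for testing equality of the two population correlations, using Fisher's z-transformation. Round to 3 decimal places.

Fisher z-transforms: z1 = atanh(0.27) = 0.276864, z2 = atanh(0.69) = 0.847956; difference d = -0.571092
Var(d) = 1/145 + 1/14 = 0.0068966 + 0.0714286 = 0.0783252
z = d/√Var(d) = -0.571092 / √0.0783252 = -0.571092 / 0.279866 = -2.041

-2.041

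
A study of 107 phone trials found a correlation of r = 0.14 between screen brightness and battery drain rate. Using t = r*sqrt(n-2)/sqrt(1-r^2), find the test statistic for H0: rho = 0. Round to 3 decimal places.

1.449

1 − r² = 1 − 0.0196 = 0.9804;  √(1−r²) = 0.990152
√(n−2) = √105 = 10.246951
t = r·√(n−2)/√(1−r²) = 0.14 · 10.246951 / 0.990152 = 1.449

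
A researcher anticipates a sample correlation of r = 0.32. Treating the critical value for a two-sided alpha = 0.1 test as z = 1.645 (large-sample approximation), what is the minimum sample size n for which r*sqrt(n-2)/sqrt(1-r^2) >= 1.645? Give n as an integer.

r√(n−2)/√(1−r²) ≥ 1.645  ⇔  n−2 ≥ (1.645)²·(1−r²)/r²
(1−r²)/r² = (1−0.1024)/0.1024 = 8.7656
n ≥ 2 + 2.706025·8.7656 = 2 + 23.7199 = 25.7199
⌈25.7199⌉ = 26

26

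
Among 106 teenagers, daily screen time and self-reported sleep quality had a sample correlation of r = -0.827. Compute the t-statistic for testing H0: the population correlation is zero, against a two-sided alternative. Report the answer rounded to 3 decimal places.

-15.001

1 − r² = 1 − 0.683929 = 0.316071;  √(1−r²) = 0.562202
√(n−2) = √104 = 10.198039
t = r·√(n−2)/√(1−r²) = -0.827 · 10.198039 / 0.562202 = -15.001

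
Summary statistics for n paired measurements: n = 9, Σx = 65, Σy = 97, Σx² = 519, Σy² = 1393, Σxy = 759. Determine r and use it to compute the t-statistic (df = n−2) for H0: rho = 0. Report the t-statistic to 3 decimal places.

Numerator: nΣxy − (Σx)(Σy) = 9·759 − (65)(97) = 526
Denominator: √[(nΣx²−(Σx)²)(nΣy²−(Σy)²)]
  nΣx²−(Σx)² = 9·519 − 4225 = 446;  nΣy²−(Σy)² = 9·1393 − 9409 = 3128
  √(446·3128) = √1395088 = 1181.1384
r = 526 / 1181.1384 = 0.4453
t = r·√(n−2)/√(1−r²) = 0.4453·√7 / √(1−0.198292) = 1.178153 / 0.895381 = 1.316

1.316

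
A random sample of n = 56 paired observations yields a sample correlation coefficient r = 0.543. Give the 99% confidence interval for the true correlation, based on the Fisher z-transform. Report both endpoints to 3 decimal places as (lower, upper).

Fisher z: z_r = atanh(r) = ½·ln((1+0.543)/(1−0.543)) = 0.608400
SE(z) = 1/√(n−3) = 1/√53 = 0.137361
99% ⇒ z* = 2.576; margin = 2.576·0.137361 = 0.353842
CI on z-scale: (0.254558, 0.962242)
Back-transform: tanh(0.254558) = 0.249198, tanh(0.962242) = 0.745275

(0.249, 0.745)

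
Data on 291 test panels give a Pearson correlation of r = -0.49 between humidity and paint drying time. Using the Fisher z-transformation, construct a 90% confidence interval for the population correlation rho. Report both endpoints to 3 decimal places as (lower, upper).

(-0.560, -0.413)

Fisher z: z_r = atanh(r) = ½·ln((1+(-0.49))/(1−(-0.49))) = -0.536060
SE(z) = 1/√(n−3) = 1/√288 = 0.058926
90% ⇒ z* = 1.645; margin = 1.645·0.058926 = 0.096933
CI on z-scale: (-0.632993, -0.439127)
Back-transform: tanh(-0.632993) = -0.560110, tanh(-0.439127) = -0.412921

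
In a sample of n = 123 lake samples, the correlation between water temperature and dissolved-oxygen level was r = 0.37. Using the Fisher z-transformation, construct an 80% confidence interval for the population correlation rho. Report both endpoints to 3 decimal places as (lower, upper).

z_r = atanh(0.37) = 0.388423;  SE = 1/√(n−3) = 1/√120 = 0.091287
z-limits: 0.388423 ± 1.282·0.091287 = 0.388423 ± 0.117030 = [0.271393, 0.505453]
ρ-limits: (tanh 0.271393, tanh 0.505453) = (0.265, 0.466)

(0.265, 0.466)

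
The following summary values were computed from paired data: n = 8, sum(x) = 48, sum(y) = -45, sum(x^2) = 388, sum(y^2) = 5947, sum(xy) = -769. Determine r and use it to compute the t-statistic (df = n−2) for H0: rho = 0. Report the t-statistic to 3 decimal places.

-2.159

S_xy = nΣxy − ΣxΣy = 8·(-769) − 48·(-45) = -6152 − (-2160) = -3992
S_xx = nΣx² − (Σx)² = 8·388 − 48² = 3104 − 2304 = 800
S_yy = nΣy² − (Σy)² = 8·5947 − (-45)² = 47576 − 2025 = 45551
r = S_xy / √(S_xx·S_yy) = -3992 / √(800·45551) = -3992 / √36440800 = -3992 / 6036.6216 = -0.6613
t = r·√(n−2)/√(1−r²) = -0.6613·√6 / √(1−0.437318) = -1.619848 / 0.750121 = -2.159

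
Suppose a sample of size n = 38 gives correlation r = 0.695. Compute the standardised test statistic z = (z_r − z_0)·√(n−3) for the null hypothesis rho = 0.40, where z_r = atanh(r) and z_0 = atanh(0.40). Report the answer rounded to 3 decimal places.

2.567

Fisher z: atanh(0.695) = 0.857563, atanh(0.40) = 0.423649
z = (z_r − z_0)·√(n−3) = (0.857563 − 0.423649)·√35 = 0.433914 · 5.916080 = 2.567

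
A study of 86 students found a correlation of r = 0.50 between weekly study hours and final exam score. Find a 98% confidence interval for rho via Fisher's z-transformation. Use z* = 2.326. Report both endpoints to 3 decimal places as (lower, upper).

z_r = atanh(0.50) = 0.549306;  SE = 1/√(n−3) = 1/√83 = 0.109764
z-limits: 0.549306 ± 2.326·0.109764 = 0.549306 ± 0.255311 = [0.293995, 0.804617]
ρ-limits: (tanh 0.293995, tanh 0.804617) = (0.286, 0.667)

(0.286, 0.667)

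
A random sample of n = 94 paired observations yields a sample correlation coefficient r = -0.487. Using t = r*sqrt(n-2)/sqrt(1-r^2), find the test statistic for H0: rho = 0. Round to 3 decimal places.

t = r·√(n−2) / √(1−r²) with r = -0.487, n = 94
  = -0.487·√92 / √(1 − 0.237169)
  = -0.487·9.591663 / 0.873402
  = -4.671140 / 0.873402 = -5.348

-5.348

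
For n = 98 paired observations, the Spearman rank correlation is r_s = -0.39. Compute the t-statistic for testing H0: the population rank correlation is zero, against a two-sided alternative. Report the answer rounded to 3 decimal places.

-4.150

t = r_s·√(n−2) / √(1−r_s²) with r_s = -0.39, n = 98
  = -0.39·√96 / √(1 − 0.1521)
  = -0.39·9.797959 / 0.920815
  = -3.821204 / 0.920815 = -4.150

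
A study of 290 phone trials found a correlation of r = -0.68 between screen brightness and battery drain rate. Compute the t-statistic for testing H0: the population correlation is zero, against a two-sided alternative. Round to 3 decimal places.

-15.739

t = r·√(n−2) / √(1−r²) with r = -0.68, n = 290
  = -0.68·√288 / √(1 − 0.4624)
  = -0.68·16.970563 / 0.733212
  = -11.539983 / 0.733212 = -15.739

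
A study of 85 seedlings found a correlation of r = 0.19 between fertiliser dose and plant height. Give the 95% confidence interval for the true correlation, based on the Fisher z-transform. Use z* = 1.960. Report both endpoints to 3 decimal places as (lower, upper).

Fisher z: z_r = atanh(r) = ½·ln((1+0.19)/(1−0.19)) = 0.192337
SE(z) = 1/√(n−3) = 1/√82 = 0.110432
95% ⇒ z* = 1.960; margin = 1.960·0.110432 = 0.216447
CI on z-scale: (-0.024110, 0.408784)
Back-transform: tanh(-0.024110) = -0.024105, tanh(0.408784) = 0.387440

(-0.024, 0.387)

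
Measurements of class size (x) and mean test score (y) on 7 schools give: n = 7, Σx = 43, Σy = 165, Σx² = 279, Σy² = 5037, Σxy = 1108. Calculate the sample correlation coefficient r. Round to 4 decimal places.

0.7231

S_xy = nΣxy − ΣxΣy = 7·1108 − 43·165 = 7756 − 7095 = 661
S_xx = nΣx² − (Σx)² = 7·279 − 43² = 1953 − 1849 = 104
S_yy = nΣy² − (Σy)² = 7·5037 − 165² = 35259 − 27225 = 8034
r = S_xy / √(S_xx·S_yy) = 661 / √(104·8034) = 661 / √835536 = 661 / 914.0766 = 0.7231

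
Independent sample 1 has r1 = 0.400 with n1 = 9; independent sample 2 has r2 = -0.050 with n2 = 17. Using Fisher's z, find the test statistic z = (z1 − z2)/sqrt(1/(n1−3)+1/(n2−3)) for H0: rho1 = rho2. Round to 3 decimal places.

0.971

z1 = atanh(0.400) = 0.423649,  z2 = atanh(-0.050) = -0.050042
SE = √(1/(n1−3) + 1/(n2−3)) = √(1/6 + 1/14) = √(0.1666667 + 0.0714286) = √0.2380953 = 0.487950
z = (z1 − z2)/SE = (0.423649 − (-0.050042)) / 0.487950 = 0.473691 / 0.487950 = 0.971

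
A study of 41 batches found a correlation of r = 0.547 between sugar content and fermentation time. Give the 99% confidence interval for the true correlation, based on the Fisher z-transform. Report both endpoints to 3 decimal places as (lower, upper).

(0.194, 0.775)

z_r = atanh(0.547) = 0.614090;  SE = 1/√(n−3) = 1/√38 = 0.162221
z-limits: 0.614090 ± 2.576·0.162221 = 0.614090 ± 0.417881 = [0.196209, 1.031971]
ρ-limits: (tanh 0.196209, tanh 1.031971) = (0.194, 0.775)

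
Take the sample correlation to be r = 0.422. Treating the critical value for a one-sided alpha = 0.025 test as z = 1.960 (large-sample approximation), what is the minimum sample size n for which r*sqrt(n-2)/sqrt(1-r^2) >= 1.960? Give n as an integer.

20

Need r·√(n−2)/√(1−r²) ≥ 1.960
√(n−2) ≥ 1.960·√(1−0.178084) / 0.422 = 1.960·0.906596 / 0.422 = 4.2107
n−2 ≥ 17.7300  ⇒  n ≥ 19.7300
Smallest integer n = 20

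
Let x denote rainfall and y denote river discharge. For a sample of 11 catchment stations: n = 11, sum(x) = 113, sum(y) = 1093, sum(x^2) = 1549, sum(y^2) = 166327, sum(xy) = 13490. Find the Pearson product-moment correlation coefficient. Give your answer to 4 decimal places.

0.4778

Numerator: nΣxy − (Σx)(Σy) = 11·13490 − (113)(1093) = 24881
Denominator: √[(nΣx²−(Σx)²)(nΣy²−(Σy)²)]
  nΣx²−(Σx)² = 11·1549 − 12769 = 4270;  nΣy²−(Σy)² = 11·166327 − 1194649 = 634948
  √(4270·634948) = √2711227960 = 52069.4532
r = 24881 / 52069.4532 = 0.4778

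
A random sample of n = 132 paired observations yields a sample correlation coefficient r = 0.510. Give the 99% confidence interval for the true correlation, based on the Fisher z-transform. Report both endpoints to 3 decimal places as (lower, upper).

(0.324, 0.658)

z_r = atanh(0.510) = 0.562730;  SE = 1/√(n−3) = 1/√129 = 0.088045
z-limits: 0.562730 ± 2.576·0.088045 = 0.562730 ± 0.226804 = [0.335926, 0.789534]
ρ-limits: (tanh 0.335926, tanh 0.789534) = (0.324, 0.658)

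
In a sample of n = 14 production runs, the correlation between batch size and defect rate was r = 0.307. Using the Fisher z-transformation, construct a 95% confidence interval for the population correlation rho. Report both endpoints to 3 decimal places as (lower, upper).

(-0.267, 0.720)

z_r = atanh(0.307) = 0.317230;  SE = 1/√(n−3) = 1/√11 = 0.301511
z-limits: 0.317230 ± 1.960·0.301511 = 0.317230 ± 0.590962 = [-0.273732, 0.908192]
ρ-limits: (tanh -0.273732, tanh 0.908192) = (-0.267, 0.720)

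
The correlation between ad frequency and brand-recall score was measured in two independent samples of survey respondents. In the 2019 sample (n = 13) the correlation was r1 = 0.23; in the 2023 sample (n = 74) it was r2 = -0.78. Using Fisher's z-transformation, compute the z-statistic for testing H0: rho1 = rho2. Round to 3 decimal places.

3.788

z1 = atanh(0.23) = 0.234189,  z2 = atanh(-0.78) = -1.045371
SE = √(1/(n1−3) + 1/(n2−3)) = √(1/10 + 1/71) = √(0.1000000 + 0.0140845) = √0.1140845 = 0.337764
z = (z1 − z2)/SE = (0.234189 − (-1.045371)) / 0.337764 = 1.279560 / 0.337764 = 3.788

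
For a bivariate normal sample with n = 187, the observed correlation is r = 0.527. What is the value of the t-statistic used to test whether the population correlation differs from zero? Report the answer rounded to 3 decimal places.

t = r·√(n−2) / √(1−r²) with r = 0.527, n = 187
  = 0.527·√185 / √(1 − 0.277729)
  = 0.527·13.601471 / 0.849865
  = 7.167975 / 0.849865 = 8.434

8.434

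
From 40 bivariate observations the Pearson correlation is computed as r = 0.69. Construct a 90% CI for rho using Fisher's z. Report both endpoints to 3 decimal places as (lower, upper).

Fisher z: z_r = atanh(r) = ½·ln((1+0.69)/(1−0.69)) = 0.847956
SE(z) = 1/√(n−3) = 1/√37 = 0.164399
90% ⇒ z* = 1.645; margin = 1.645·0.164399 = 0.270436
CI on z-scale: (0.577520, 1.118392)
Back-transform: tanh(0.577520) = 0.520861, tanh(1.118392) = 0.807009

(0.521, 0.807)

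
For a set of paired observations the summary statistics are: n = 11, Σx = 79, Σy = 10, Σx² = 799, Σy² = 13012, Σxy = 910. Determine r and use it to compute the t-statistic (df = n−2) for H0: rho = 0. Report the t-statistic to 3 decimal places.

1.655

S_xy = nΣxy − ΣxΣy = 11·910 − 79·10 = 10010 − 790 = 9220
S_xx = nΣx² − (Σx)² = 11·799 − 79² = 8789 − 6241 = 2548
S_yy = nΣy² − (Σy)² = 11·13012 − 10² = 143132 − 100 = 143032
r = S_xy / √(S_xx·S_yy) = 9220 / √(2548·143032) = 9220 / √364445536 = 9220 / 19090.4567 = 0.4830
t = r·√(n−2)/√(1−r²) = 0.4830·√9 / √(1−0.233289) = 1.449000 / 0.875620 = 1.655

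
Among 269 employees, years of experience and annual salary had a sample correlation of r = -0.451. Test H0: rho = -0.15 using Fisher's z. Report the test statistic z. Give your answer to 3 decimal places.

Fisher z: atanh(-0.451) = -0.485955, atanh(-0.15) = -0.151140
z = (z_r − z_0)·√(n−3) = (-0.485955 − (-0.151140))·√266 = -0.334815 · 16.309506 = -5.461

-5.461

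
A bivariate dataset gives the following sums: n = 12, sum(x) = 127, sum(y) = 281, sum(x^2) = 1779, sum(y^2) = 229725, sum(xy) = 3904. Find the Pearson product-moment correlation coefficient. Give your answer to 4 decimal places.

0.0944

Numerator: nΣxy − (Σx)(Σy) = 12·3904 − (127)(281) = 11161
Denominator: √[(nΣx²−(Σx)²)(nΣy²−(Σy)²)]
  nΣx²−(Σx)² = 12·1779 − 16129 = 5219;  nΣy²−(Σy)² = 12·229725 − 78961 = 2677739
  √(5219·2677739) = √13975119841 = 118216.4110
r = 11161 / 118216.4110 = 0.0944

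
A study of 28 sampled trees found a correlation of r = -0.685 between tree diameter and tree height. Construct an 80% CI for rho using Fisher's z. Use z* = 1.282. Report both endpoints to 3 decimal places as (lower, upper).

z_r = atanh(-0.685) = -0.838474;  SE = 1/√(n−3) = 1/√25 = 0.200000
z-limits: -0.838474 ± 1.282·0.200000 = -0.838474 ± 0.256400 = [-1.094874, -0.582074]
ρ-limits: (tanh -1.094874, tanh -0.582074) = (-0.799, -0.524)

(-0.799, -0.524)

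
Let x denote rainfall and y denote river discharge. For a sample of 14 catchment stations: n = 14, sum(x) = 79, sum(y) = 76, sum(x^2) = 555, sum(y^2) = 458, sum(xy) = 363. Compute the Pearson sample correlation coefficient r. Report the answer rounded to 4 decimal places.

S_xy = nΣxy − ΣxΣy = 14·363 − 79·76 = 5082 − 6004 = -922
S_xx = nΣx² − (Σx)² = 14·555 − 79² = 7770 − 6241 = 1529
S_yy = nΣy² − (Σy)² = 14·458 − 76² = 6412 − 5776 = 636
r = S_xy / √(S_xx·S_yy) = -922 / √(1529·636) = -922 / √972444 = -922 / 986.1258 = -0.9350

-0.9350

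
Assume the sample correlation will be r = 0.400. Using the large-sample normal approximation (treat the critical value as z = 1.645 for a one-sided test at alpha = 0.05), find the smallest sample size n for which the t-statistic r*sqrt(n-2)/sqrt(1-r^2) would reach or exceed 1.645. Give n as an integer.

r√(n−2)/√(1−r²) ≥ 1.645  ⇔  n−2 ≥ (1.645)²·(1−r²)/r²
(1−r²)/r² = (1−0.160000)/0.160000 = 5.2500
n ≥ 2 + 2.706025·5.2500 = 2 + 14.2066 = 16.2066
⌈16.2066⌉ = 17

17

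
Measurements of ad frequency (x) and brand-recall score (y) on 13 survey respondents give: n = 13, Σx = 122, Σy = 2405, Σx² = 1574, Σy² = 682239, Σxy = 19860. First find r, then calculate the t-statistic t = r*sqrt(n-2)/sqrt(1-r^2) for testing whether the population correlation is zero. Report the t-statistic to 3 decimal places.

-0.925

Numerator: nΣxy − (Σx)(Σy) = 13·19860 − (122)(2405) = -35230
Denominator: √[(nΣx²−(Σx)²)(nΣy²−(Σy)²)]
  nΣx²−(Σx)² = 13·1574 − 14884 = 5578;  nΣy²−(Σy)² = 13·682239 − 5784025 = 3085082
  √(5578·3085082) = √17208587396 = 131181.5055
r = -35230 / 131181.5055 = -0.2686
t = r·√(n−2)/√(1−r²) = -0.2686·√11 / √(1−0.072146) = -0.890845 / 0.963252 = -0.925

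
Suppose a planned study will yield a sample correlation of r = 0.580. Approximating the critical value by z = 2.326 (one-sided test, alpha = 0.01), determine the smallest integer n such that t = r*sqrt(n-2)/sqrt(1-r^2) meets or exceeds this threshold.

r√(n−2)/√(1−r²) ≥ 2.326  ⇔  n−2 ≥ (2.326)²·(1−r²)/r²
(1−r²)/r² = (1−0.336400)/0.336400 = 1.9727
n ≥ 2 + 5.410276·1.9727 = 2 + 10.6729 = 12.6729
⌈12.6729⌉ = 13

13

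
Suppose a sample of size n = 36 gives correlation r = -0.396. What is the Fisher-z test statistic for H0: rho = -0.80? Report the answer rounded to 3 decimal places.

3.905

Fisher z: atanh(-0.396) = -0.418896, atanh(-0.80) = -1.098612
z = (z_r − z_0)·√(n−3) = (-0.418896 − (-1.098612))·√33 = 0.679716 · 5.744563 = 3.905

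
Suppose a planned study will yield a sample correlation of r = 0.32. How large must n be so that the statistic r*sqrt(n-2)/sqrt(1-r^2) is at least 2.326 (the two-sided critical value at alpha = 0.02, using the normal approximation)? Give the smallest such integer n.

50

r√(n−2)/√(1−r²) ≥ 2.326  ⇔  n−2 ≥ (2.326)²·(1−r²)/r²
(1−r²)/r² = (1−0.1024)/0.1024 = 8.7656
n ≥ 2 + 5.410276·8.7656 = 2 + 47.4243 = 49.4243
⌈49.4243⌉ = 50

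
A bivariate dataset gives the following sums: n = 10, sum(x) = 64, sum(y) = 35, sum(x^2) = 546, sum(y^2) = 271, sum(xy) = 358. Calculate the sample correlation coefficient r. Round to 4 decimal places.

0.9415

Numerator: nΣxy − (Σx)(Σy) = 10·358 − (64)(35) = 1340
Denominator: √[(nΣx²−(Σx)²)(nΣy²−(Σy)²)]
  nΣx²−(Σx)² = 10·546 − 4096 = 1364;  nΣy²−(Σy)² = 10·271 − 1225 = 1485
  √(1364·1485) = √2025540 = 1423.2147
r = 1340 / 1423.2147 = 0.9415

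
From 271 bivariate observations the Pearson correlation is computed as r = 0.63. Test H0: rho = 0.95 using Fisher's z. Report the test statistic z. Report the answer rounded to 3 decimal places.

-17.850

Fisher z: atanh(0.63) = 0.741416, atanh(0.95) = 1.831781
z = (z_r − z_0)·√(n−3) = (0.741416 − 1.831781)·√268 = -1.090365 · 16.370706 = -17.850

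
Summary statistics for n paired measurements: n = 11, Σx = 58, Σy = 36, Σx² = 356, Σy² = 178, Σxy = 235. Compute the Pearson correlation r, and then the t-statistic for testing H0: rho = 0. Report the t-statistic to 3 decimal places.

Numerator: nΣxy − (Σx)(Σy) = 11·235 − (58)(36) = 497
Denominator: √[(nΣx²−(Σx)²)(nΣy²−(Σy)²)]
  nΣx²−(Σx)² = 11·356 − 3364 = 552;  nΣy²−(Σy)² = 11·178 − 1296 = 662
  √(552·662) = √365424 = 604.5031
r = 497 / 604.5031 = 0.8222
t = r·√(n−2)/√(1−r²) = 0.8222·√9 / √(1−0.676013) = 2.466600 / 0.569199 = 4.333

4.333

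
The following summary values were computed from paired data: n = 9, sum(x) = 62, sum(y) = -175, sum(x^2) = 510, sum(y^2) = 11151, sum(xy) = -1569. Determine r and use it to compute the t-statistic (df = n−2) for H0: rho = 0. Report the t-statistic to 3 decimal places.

-1.346

Numerator: nΣxy − (Σx)(Σy) = 9·(-1569) − (62)(-175) = -3271
Denominator: √[(nΣx²−(Σx)²)(nΣy²−(Σy)²)]
  nΣx²−(Σx)² = 9·510 − 3844 = 746;  nΣy²−(Σy)² = 9·11151 − 30625 = 69734
  √(746·69734) = √52021564 = 7212.5976
r = -3271 / 7212.5976 = -0.4535
t = r·√(n−2)/√(1−r²) = -0.4535·√7 / √(1−0.205662) = -1.199848 / 0.891256 = -1.346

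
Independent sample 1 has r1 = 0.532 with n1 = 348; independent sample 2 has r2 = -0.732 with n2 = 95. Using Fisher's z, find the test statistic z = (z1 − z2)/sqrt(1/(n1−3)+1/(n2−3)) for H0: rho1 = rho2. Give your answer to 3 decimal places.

Fisher z-transforms: z1 = atanh(0.532) = 0.592931, z2 = atanh(-0.732) = -0.933023; difference d = 1.525954
Var(d) = 1/345 + 1/92 = 0.0028986 + 0.0108696 = 0.0137682
z = d/√Var(d) = 1.525954 / √0.0137682 = 1.525954 / 0.117338 = 13.005

13.005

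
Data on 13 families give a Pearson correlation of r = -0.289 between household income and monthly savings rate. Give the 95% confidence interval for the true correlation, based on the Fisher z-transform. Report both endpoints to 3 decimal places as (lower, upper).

Fisher z: z_r = atanh(r) = ½·ln((1+(-0.289))/(1−(-0.289))) = -0.297475
SE(z) = 1/√(n−3) = 1/√10 = 0.316228
95% ⇒ z* = 1.960; margin = 1.960·0.316228 = 0.619807
CI on z-scale: (-0.917282, 0.322332)
Back-transform: tanh(-0.917282) = -0.724609, tanh(0.322332) = 0.311614

(-0.725, 0.312)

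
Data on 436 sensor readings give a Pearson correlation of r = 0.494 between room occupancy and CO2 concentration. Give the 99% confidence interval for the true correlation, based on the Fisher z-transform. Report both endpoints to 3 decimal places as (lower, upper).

(0.395, 0.582)

Fisher z: z_r = atanh(r) = ½·ln((1+0.494)/(1−0.494)) = 0.541338
SE(z) = 1/√(n−3) = 1/√433 = 0.048057
99% ⇒ z* = 2.576; margin = 2.576·0.048057 = 0.123795
CI on z-scale: (0.417543, 0.665133)
Back-transform: tanh(0.417543) = 0.394859, tanh(0.665133) = 0.581769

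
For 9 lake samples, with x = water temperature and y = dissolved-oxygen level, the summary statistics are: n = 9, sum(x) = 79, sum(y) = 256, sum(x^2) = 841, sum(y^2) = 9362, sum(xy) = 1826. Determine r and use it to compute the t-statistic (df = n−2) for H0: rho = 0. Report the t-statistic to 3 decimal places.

Numerator: nΣxy − (Σx)(Σy) = 9·1826 − (79)(256) = -3790
Denominator: √[(nΣx²−(Σx)²)(nΣy²−(Σy)²)]
  nΣx²−(Σx)² = 9·841 − 6241 = 1328;  nΣy²−(Σy)² = 9·9362 − 65536 = 18722
  √(1328·18722) = √24862816 = 4986.2627
r = -3790 / 4986.2627 = -0.7601
t = r·√(n−2)/√(1−r²) = -0.7601·√7 / √(1−0.577752) = -2.011036 / 0.649806 = -3.095

-3.095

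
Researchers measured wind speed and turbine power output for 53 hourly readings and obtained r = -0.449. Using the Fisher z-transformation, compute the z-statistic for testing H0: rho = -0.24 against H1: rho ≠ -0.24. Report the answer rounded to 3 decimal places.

Fisher z: atanh(-0.449) = -0.483447, atanh(-0.24) = -0.244774
z = (z_r − z_0)·√(n−3) = (-0.483447 − (-0.244774))·√50 = -0.238673 · 7.071068 = -1.688

-1.688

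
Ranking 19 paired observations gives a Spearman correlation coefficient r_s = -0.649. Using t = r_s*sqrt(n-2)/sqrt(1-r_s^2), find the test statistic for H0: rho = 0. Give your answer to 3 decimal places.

-3.517

t = r_s·√(n−2) / √(1−r_s²) with r_s = -0.649, n = 19
  = -0.649·√17 / √(1 − 0.421201)
  = -0.649·4.123106 / 0.760788
  = -2.675896 / 0.760788 = -3.517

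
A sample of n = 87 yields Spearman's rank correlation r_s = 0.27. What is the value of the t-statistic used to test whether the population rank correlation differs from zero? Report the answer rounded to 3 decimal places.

t = r_s·√(n−2) / √(1−r_s²) with r_s = 0.27, n = 87
  = 0.27·√85 / √(1 − 0.0729)
  = 0.27·9.219544 / 0.962860
  = 2.489277 / 0.962860 = 2.585

2.585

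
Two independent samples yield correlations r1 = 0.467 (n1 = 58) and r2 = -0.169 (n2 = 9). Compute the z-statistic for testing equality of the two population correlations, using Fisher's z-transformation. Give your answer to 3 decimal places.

1.574

z1 = atanh(0.467) = 0.506227,  z2 = atanh(-0.169) = -0.170637
SE = √(1/(n1−3) + 1/(n2−3)) = √(1/55 + 1/6) = √(0.0181818 + 0.1666667) = √0.1848485 = 0.429940
z = (z1 − z2)/SE = (0.506227 − (-0.170637)) / 0.429940 = 0.676864 / 0.429940 = 1.574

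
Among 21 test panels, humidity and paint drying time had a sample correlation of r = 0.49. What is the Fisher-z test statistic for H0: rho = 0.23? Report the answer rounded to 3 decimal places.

z_r = atanh(0.49) = 0.536060,  z_0 = atanh(0.23) = 0.234189
SE = 1/√(n−3) = 1/√18 = 0.235702
z = (z_r − z_0)/SE = (0.536060 − 0.234189) / 0.235702 = 0.301871 / 0.235702 = 1.281

1.281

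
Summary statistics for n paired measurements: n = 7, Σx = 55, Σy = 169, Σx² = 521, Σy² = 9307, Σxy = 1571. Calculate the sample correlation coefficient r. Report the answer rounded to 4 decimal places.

0.3568

S_xy = nΣxy − ΣxΣy = 7·1571 − 55·169 = 10997 − 9295 = 1702
S_xx = nΣx² − (Σx)² = 7·521 − 55² = 3647 − 3025 = 622
S_yy = nΣy² − (Σy)² = 7·9307 − 169² = 65149 − 28561 = 36588
r = S_xy / √(S_xx·S_yy) = 1702 / √(622·36588) = 1702 / √22757736 = 1702 / 4770.5069 = 0.3568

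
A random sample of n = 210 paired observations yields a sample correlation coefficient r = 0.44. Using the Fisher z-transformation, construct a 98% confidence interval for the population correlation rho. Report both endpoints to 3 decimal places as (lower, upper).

Fisher z: z_r = atanh(r) = ½·ln((1+0.44)/(1−0.44)) = 0.472231
SE(z) = 1/√(n−3) = 1/√207 = 0.069505
98% ⇒ z* = 2.326; margin = 2.326·0.069505 = 0.161669
CI on z-scale: (0.310562, 0.633900)
Back-transform: tanh(0.310562) = 0.300948, tanh(0.633900) = 0.560732

(0.301, 0.561)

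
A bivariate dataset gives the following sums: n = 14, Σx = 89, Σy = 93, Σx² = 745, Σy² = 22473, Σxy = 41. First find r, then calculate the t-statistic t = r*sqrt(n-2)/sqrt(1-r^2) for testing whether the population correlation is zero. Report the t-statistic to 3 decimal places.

-1.003

S_xy = nΣxy − ΣxΣy = 14·41 − 89·93 = 574 − 8277 = -7703
S_xx = nΣx² − (Σx)² = 14·745 − 89² = 10430 − 7921 = 2509
S_yy = nΣy² − (Σy)² = 14·22473 − 93² = 314622 − 8649 = 305973
r = S_xy / √(S_xx·S_yy) = -7703 / √(2509·305973) = -7703 / √767686257 = -7703 / 27707.1517 = -0.2780
t = r·√(n−2)/√(1−r²) = -0.2780·√12 / √(1−0.077284) = -0.963020 / 0.960581 = -1.003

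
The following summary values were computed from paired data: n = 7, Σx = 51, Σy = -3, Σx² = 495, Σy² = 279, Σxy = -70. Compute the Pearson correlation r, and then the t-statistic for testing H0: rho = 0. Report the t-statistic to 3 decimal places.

-0.602

S_xy = nΣxy − ΣxΣy = 7·(-70) − 51·(-3) = -490 − (-153) = -337
S_xx = nΣx² − (Σx)² = 7·495 − 51² = 3465 − 2601 = 864
S_yy = nΣy² − (Σy)² = 7·279 − (-3)² = 1953 − 9 = 1944
r = S_xy / √(S_xx·S_yy) = -337 / √(864·1944) = -337 / √1679616 = -337 / 1296.0000 = -0.2600
t = r·√(n−2)/√(1−r²) = -0.2600·√5 / √(1−0.067600) = -0.581378 / 0.965609 = -0.602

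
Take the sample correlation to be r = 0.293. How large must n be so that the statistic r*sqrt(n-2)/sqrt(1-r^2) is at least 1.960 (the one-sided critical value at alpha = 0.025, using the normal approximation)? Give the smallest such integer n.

r√(n−2)/√(1−r²) ≥ 1.960  ⇔  n−2 ≥ (1.960)²·(1−r²)/r²
(1−r²)/r² = (1−0.085849)/0.085849 = 10.6484
n ≥ 2 + 3.8416·10.6484 = 2 + 40.9069 = 42.9069
⌈42.9069⌉ = 43

43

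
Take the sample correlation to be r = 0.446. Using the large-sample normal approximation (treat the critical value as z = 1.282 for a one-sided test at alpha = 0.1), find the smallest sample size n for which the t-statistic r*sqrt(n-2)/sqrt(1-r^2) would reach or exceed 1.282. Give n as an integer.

Need r·√(n−2)/√(1−r²) ≥ 1.282
√(n−2) ≥ 1.282·√(1−0.198916) / 0.446 = 1.282·0.895033 / 0.446 = 2.5727
n−2 ≥ 6.6188  ⇒  n ≥ 8.6188
Smallest integer n = 9

9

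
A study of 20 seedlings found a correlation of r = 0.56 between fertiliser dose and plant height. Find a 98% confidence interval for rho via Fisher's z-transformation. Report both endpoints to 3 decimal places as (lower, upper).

z_r = atanh(0.56) = 0.632833;  SE = 1/√(n−3) = 1/√17 = 0.242536
z-limits: 0.632833 ± 2.326·0.242536 = 0.632833 ± 0.564139 = [0.068694, 1.196972]
ρ-limits: (tanh 0.068694, tanh 1.196972) = (0.069, 0.833)

(0.069, 0.833)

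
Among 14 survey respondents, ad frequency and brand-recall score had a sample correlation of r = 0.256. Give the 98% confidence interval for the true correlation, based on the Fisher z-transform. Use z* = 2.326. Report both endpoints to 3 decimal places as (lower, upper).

z_r = atanh(0.256) = 0.261823;  SE = 1/√(n−3) = 1/√11 = 0.301511
z-limits: 0.261823 ± 2.326·0.301511 = 0.261823 ± 0.701315 = [-0.439492, 0.963138]
ρ-limits: (tanh -0.439492, tanh 0.963138) = (-0.413, 0.746)

(-0.413, 0.746)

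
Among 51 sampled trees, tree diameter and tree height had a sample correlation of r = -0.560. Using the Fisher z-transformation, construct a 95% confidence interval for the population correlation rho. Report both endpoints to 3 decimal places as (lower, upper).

Fisher z: z_r = atanh(r) = ½·ln((1+(-0.560))/(1−(-0.560))) = -0.632833
SE(z) = 1/√(n−3) = 1/√48 = 0.144338
95% ⇒ z* = 1.960; margin = 1.960·0.144338 = 0.282902
CI on z-scale: (-0.915735, -0.349931)
Back-transform: tanh(-0.915735) = -0.723874, tanh(-0.349931) = -0.336314

(-0.724, -0.336)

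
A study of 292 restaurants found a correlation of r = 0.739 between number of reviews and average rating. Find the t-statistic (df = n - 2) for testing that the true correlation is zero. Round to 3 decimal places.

18.680

1 − r² = 1 − 0.546121 = 0.453879;  √(1−r²) = 0.673705
√(n−2) = √290 = 17.029386
t = r·√(n−2)/√(1−r²) = 0.739 · 17.029386 / 0.673705 = 18.680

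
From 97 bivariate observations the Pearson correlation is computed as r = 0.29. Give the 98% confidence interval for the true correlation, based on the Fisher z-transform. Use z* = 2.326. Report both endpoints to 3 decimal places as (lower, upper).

(0.059, 0.492)

Fisher z: z_r = atanh(r) = ½·ln((1+0.29)/(1−0.29)) = 0.298566
SE(z) = 1/√(n−3) = 1/√94 = 0.103142
98% ⇒ z* = 2.326; margin = 2.326·0.103142 = 0.239908
CI on z-scale: (0.058658, 0.538474)
Back-transform: tanh(0.058658) = 0.058591, tanh(0.538474) = 0.491832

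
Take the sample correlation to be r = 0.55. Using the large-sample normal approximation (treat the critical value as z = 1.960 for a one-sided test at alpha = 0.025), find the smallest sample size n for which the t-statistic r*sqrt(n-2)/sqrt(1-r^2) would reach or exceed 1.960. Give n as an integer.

11

Need r·√(n−2)/√(1−r²) ≥ 1.960
√(n−2) ≥ 1.960·√(1−0.3025) / 0.55 = 1.960·0.835165 / 0.55 = 2.9762
n−2 ≥ 8.8578  ⇒  n ≥ 10.8578
Smallest integer n = 11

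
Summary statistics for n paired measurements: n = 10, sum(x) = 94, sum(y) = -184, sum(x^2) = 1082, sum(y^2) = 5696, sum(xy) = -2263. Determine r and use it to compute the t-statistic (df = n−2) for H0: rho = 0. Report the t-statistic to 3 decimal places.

-3.618

Numerator: nΣxy − (Σx)(Σy) = 10·(-2263) − (94)(-184) = -5334
Denominator: √[(nΣx²−(Σx)²)(nΣy²−(Σy)²)]
  nΣx²−(Σx)² = 10·1082 − 8836 = 1984;  nΣy²−(Σy)² = 10·5696 − 33856 = 23104
  √(1984·23104) = √45838336 = 6770.4015
r = -5334 / 6770.4015 = -0.7878
t = r·√(n−2)/√(1−r²) = -0.7878·√8 / √(1−0.620629) = -2.228235 / 0.615931 = -3.618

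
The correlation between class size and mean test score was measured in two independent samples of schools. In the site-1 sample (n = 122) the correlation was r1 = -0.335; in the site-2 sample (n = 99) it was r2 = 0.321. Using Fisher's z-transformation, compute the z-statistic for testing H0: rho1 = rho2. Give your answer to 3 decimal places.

z1 = atanh(-0.335) = -0.348450,  z2 = atanh(0.321) = 0.332762
SE = √(1/(n1−3) + 1/(n2−3)) = √(1/119 + 1/96) = √(0.0084034 + 0.0104167) = √0.0188201 = 0.137186
z = (z1 − z2)/SE = (-0.348450 − 0.332762) / 0.137186 = -0.681212 / 0.137186 = -4.966

-4.966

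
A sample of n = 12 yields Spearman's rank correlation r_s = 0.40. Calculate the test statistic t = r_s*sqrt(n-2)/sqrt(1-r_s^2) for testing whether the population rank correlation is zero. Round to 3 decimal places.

1.380

1 − r_s² = 1 − 0.1600 = 0.8400;  √(1−r_s²) = 0.916515
√(n−2) = √10 = 3.162278
t = r_s·√(n−2)/√(1−r_s²) = 0.40 · 3.162278 / 0.916515 = 1.380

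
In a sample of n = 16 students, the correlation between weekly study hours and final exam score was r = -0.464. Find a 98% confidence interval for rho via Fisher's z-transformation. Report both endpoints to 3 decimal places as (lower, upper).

(-0.817, 0.142)

Fisher z: z_r = atanh(r) = ½·ln((1+(-0.464))/(1−(-0.464))) = -0.502397
SE(z) = 1/√(n−3) = 1/√13 = 0.277350
98% ⇒ z* = 2.326; margin = 2.326·0.277350 = 0.645116
CI on z-scale: (-1.147513, 0.142719)
Back-transform: tanh(-1.147513) = -0.816929, tanh(0.142719) = 0.141758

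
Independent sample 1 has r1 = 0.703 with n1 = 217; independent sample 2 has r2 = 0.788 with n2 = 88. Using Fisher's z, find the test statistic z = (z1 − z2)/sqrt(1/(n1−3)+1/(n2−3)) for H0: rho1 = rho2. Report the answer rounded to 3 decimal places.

-1.505

Fisher z-transforms: z1 = atanh(0.703) = 0.873207, z2 = atanh(0.788) = 1.066133; difference d = -0.192926
Var(d) = 1/214 + 1/85 = 0.0046729 + 0.0117647 = 0.0164376
z = d/√Var(d) = -0.192926 / √0.0164376 = -0.192926 / 0.128209 = -1.505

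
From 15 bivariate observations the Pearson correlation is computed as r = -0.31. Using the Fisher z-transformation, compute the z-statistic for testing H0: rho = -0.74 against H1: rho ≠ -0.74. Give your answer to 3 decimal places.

2.182

Fisher z: atanh(-0.31) = -0.320545, atanh(-0.74) = -0.950479
z = (z_r − z_0)·√(n−3) = (-0.320545 − (-0.950479))·√12 = 0.629934 · 3.464102 = 2.182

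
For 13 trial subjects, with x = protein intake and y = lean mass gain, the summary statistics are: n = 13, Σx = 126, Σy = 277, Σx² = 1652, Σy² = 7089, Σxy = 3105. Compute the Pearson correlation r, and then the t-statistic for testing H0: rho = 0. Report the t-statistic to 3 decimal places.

Numerator: nΣxy − (Σx)(Σy) = 13·3105 − (126)(277) = 5463
Denominator: √[(nΣx²−(Σx)²)(nΣy²−(Σy)²)]
  nΣx²−(Σx)² = 13·1652 − 15876 = 5600;  nΣy²−(Σy)² = 13·7089 − 76729 = 15428
  √(5600·15428) = √86396800 = 9294.9879
r = 5463 / 9294.9879 = 0.5877
t = r·√(n−2)/√(1−r²) = 0.5877·√11 / √(1−0.345391) = 1.949180 / 0.809079 = 2.409

2.409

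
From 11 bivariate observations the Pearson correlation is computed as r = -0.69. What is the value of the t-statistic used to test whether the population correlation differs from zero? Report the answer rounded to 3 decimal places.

1 − r² = 1 − 0.4761 = 0.5239;  √(1−r²) = 0.723809
√(n−2) = √9 = 3.000000
t = r·√(n−2)/√(1−r²) = -0.69 · 3.000000 / 0.723809 = -2.860

-2.860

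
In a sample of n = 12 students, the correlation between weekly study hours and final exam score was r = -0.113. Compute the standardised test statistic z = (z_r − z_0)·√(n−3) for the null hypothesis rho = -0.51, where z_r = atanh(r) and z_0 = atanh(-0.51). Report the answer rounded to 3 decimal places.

Fisher z: atanh(-0.113) = -0.113485, atanh(-0.51) = -0.562730
z = (z_r − z_0)·√(n−3) = (-0.113485 − (-0.562730))·√9 = 0.449245 · 3.000000 = 1.348

1.348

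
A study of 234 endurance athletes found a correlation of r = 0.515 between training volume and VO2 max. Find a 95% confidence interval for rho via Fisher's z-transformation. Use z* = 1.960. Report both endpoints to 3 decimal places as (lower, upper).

(0.414, 0.603)

z_r = atanh(0.515) = 0.569511;  SE = 1/√(n−3) = 1/√231 = 0.065795
z-limits: 0.569511 ± 1.960·0.065795 = 0.569511 ± 0.128958 = [0.440553, 0.698469]
ρ-limits: (tanh 0.440553, tanh 0.698469) = (0.414, 0.603)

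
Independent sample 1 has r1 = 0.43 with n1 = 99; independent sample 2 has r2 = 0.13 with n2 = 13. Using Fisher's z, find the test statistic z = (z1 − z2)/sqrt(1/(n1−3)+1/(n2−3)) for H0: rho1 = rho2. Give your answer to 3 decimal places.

0.991

Fisher z-transforms: z1 = atanh(0.43) = 0.459897, z2 = atanh(0.13) = 0.130740; difference d = 0.329157
Var(d) = 1/96 + 1/10 = 0.0104167 + 0.1000000 = 0.1104167
z = d/√Var(d) = 0.329157 / √0.1104167 = 0.329157 / 0.332290 = 0.991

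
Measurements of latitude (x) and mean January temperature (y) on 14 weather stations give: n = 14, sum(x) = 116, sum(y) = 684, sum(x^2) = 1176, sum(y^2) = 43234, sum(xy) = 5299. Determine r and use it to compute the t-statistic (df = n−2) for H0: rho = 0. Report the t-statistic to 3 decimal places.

S_xy = nΣxy − ΣxΣy = 14·5299 − 116·684 = 74186 − 79344 = -5158
S_xx = nΣx² − (Σx)² = 14·1176 − 116² = 16464 − 13456 = 3008
S_yy = nΣy² − (Σy)² = 14·43234 − 684² = 605276 − 467856 = 137420
r = S_xy / √(S_xx·S_yy) = -5158 / √(3008·137420) = -5158 / √413359360 = -5158 / 20331.2410 = -0.2537
t = r·√(n−2)/√(1−r²) = -0.2537·√12 / √(1−0.064364) = -0.878843 / 0.967283 = -0.909

-0.909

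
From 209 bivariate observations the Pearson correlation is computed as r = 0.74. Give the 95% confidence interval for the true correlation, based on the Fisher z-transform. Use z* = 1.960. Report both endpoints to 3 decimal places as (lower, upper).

(0.672, 0.796)

Fisher z: z_r = atanh(r) = ½·ln((1+0.74)/(1−0.74)) = 0.950479
SE(z) = 1/√(n−3) = 1/√206 = 0.069673
95% ⇒ z* = 1.960; margin = 1.960·0.069673 = 0.136559
CI on z-scale: (0.813920, 1.087038)
Back-transform: tanh(0.813920) = 0.671747, tanh(1.087038) = 0.795795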